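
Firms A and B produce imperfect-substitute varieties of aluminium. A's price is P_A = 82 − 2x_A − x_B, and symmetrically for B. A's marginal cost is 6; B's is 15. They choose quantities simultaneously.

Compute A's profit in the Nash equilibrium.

499.28

Firm A's profit: π = x_A(82 − 2x_A − x_B) − 6x_A.
∂π/∂x_A = 76 − 4x_A − x_B = 0 ⇒ x_A = 19 − 0.25x_B.
Similarly x_B = 16.75 − 0.25x_A.
Solving the two reaction functions simultaneously: (1 − (−0.25)(−0.25))x_A = 19 − 0.25·16.75, so 0.9375x_A = 14.8125 and x_A = 15.8.
Then x_B = 16.75 − 0.25·15.8 = 12.8.
P_A = 82 − 2·15.8 − 12.8 = 37.6.
Profit = (37.6 − 6)·15.8 = 499.28.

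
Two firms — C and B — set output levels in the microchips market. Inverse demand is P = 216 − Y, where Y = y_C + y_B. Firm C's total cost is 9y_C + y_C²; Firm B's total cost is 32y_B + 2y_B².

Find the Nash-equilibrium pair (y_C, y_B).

46, 23

Firm C's profit: π = y_C(216 − (y_C + y_B)) − 9y_C − y_C².
∂π/∂y_C = 207 − 4y_C − y_B = 0, so y_C = 51.75 − 0.25y_B.
For B: ∂π/∂y_B = 184 − 6y_B − y_C = 0 ⇒ y_B = 92/3 − (1/6)y_C.
Substituting the second reaction function into the first: y_C = 51.75 − 0.25(92/3 − (1/6)y_C), which gives (23/24)y_C = 529/12 ⇒ y_C = 46.
Then y_B = 92/3 − (1/6)·46 = 23.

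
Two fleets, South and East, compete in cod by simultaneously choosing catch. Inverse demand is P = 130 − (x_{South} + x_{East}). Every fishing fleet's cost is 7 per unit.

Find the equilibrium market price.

48

Fishing fleet South's profit: π = x_{South}(130 − (x_{South} + x_{East})) − 7x_{South}.
∂π/∂x_{South} = 123 − 2x_{South} − x_{East} = 0, so x_{South} = 61.5 − 0.5x_{East}.
By symmetry x_{East} = x_{South}; substituting into the reaction function, 1.5x_{South} = 61.5 and x_{South} = 41.
Equilibrium price: P = 130 − 82 = 48.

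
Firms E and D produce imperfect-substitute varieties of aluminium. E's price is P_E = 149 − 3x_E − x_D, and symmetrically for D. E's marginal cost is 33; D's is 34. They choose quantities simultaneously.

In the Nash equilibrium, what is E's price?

Firm E's profit: π = x_E(149 − 3x_E − x_D) − 33x_E.
∂π/∂x_E = 116 − 6x_E − x_D = 0 ⇒ x_E = 58/3 − (1/6)x_D.
Similarly x_D = 115/6 − (1/6)x_E.
Solving the two reaction functions simultaneously: (1 − (−1/6)(−1/6))x_E = 58/3 − (1/6)·(115/6), so (35/36)x_E = 581/36 and x_E = 16.6.
Then x_D = 115/6 − (1/6)·16.6 = 16.4.
P_E = 149 − 3·16.6 − 16.4 = 82.8.

82.8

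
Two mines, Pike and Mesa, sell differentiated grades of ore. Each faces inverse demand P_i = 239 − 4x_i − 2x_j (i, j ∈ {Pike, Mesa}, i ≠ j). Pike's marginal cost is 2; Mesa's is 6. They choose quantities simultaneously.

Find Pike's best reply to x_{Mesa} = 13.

26.375

Mine Pike's profit: π = x_{Pike}(239 − 4x_{Pike} − 2x_{Mesa}) − 2x_{Pike}.
∂π/∂x_{Pike} = 237 − 8x_{Pike} − 2x_{Mesa} = 0 ⇒ x_{Pike} = 29.625 − 0.25x_{Mesa}.
At x_{Mesa} = 13: x_{Pike} = 29.625 − 0.25·13 = 26.375.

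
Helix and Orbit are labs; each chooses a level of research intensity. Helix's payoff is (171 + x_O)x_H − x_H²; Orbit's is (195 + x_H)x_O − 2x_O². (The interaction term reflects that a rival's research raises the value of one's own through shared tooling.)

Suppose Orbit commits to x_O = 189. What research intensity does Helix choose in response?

Expanding Helix's payoff: 171x_H + x_Ox_H − x_H².
∂π/∂x_H = 171 + x_O − 2x_H = 0, so x_H = 85.5 + 0.5x_O.
At x_O = 189: x_H = 85.5 + 0.5·189 = 180.

180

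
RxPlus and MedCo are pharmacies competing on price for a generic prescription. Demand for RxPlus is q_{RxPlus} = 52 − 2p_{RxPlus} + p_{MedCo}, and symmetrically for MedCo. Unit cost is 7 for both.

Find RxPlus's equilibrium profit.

RxPlus's profit: π = (p_{RxPlus} − 7)(52 − 2p_{RxPlus} + p_{MedCo}).
∂π/∂p_{RxPlus} = 66 − 4p_{RxPlus} + p_{MedCo} = 0 ⇒ p_{RxPlus} = 16.5 + 0.25p_{MedCo}.
Setting p_{RxPlus} = p_{MedCo} in the reaction function: p_{RxPlus} = 16.5 + 0.25p_{RxPlus}, so p_{RxPlus} = 16.5 / 0.75 = 22.
q_{RxPlus} = 52 − 2·22 + 22 = 30.
Profit = (22 − 7)·30 = 450.

450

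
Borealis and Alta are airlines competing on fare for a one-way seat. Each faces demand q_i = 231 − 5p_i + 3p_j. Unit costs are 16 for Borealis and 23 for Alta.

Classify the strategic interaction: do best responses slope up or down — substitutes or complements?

strategic complements

Borealis's profit: π = (p_{Borealis} − 16)(231 − 5p_{Borealis} + 3p_{Alta}).
∂π/∂p_{Borealis} = 311 − 10p_{Borealis} + 3p_{Alta} = 0 ⇒ p_{Borealis} = 31.1 + 0.3p_{Alta}.
The best-response slope dp_{Borealis}/dp_{Alta} = 0.3 > 0: the reaction function is upward-sloping, so the choices are strategic complements.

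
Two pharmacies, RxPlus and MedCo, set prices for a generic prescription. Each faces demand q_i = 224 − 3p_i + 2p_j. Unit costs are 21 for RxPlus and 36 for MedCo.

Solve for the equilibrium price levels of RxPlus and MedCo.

74.5625, 80.1875

RxPlus's profit: π = (p_{RxPlus} − 21)(224 − 3p_{RxPlus} + 2p_{MedCo}).
∂π/∂p_{RxPlus} = 287 − 6p_{RxPlus} + 2p_{MedCo} = 0 ⇒ p_{RxPlus} = 287/6 + (1/3)p_{MedCo}.
Similarly p_{MedCo} = 166/3 + (1/3)p_{RxPlus}.
Substituting the second reaction function into the first: p_{RxPlus} = 287/6 + (1/3)(166/3 + (1/3)p_{RxPlus}), which gives (8/9)p_{RxPlus} = 1193/18 ⇒ p_{RxPlus} = 74.5625.
Then p_{MedCo} = 166/3 + (1/3)·74.5625 = 80.1875.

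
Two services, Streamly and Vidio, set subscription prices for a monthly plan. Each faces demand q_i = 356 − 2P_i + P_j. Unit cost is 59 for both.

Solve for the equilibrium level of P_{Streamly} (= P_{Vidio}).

158

Streamly's profit: π = (P_{Streamly} − 59)(356 − 2P_{Streamly} + P_{Vidio}).
∂π/∂P_{Streamly} = 474 − 4P_{Streamly} + P_{Vidio} = 0 ⇒ P_{Streamly} = 118.5 + 0.25P_{Vidio}.
The game is symmetric, so in equilibrium P_{Vidio} = P_{Streamly}: the reaction function gives 0.75P_{Streamly} = 118.5, hence P_{Streamly} = 158.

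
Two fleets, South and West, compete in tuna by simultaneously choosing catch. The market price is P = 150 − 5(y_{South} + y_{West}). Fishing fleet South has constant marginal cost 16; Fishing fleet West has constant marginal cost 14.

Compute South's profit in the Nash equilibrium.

Fishing fleet South's profit: π = y_{South}(150 − 5(y_{South} + y_{West})) − 16y_{South}.
∂π/∂y_{South} = 134 − 10y_{South} − 5y_{West} = 0, so y_{South} = 13.4 − 0.5y_{West}.
By the same steps for West: y_{West} = 13.6 − 0.5y_{South}.
Plugging y_{West} into South's best response: y_{South} = 13.4 − 0.5(13.6 − 0.5y_{South}) ⇒ 0.75y_{South} = 6.6, so y_{South} = 8.8.
Then y_{West} = 13.6 − 0.5·8.8 = 9.2.
Price P = 150 − 5·18 = 60.
South's profit: (60 − 16)·8.8 = 387.2.

387.2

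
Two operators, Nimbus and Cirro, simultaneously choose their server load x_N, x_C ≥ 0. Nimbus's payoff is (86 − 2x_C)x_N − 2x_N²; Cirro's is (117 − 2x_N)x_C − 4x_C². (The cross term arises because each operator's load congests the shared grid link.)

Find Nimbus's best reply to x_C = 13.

15

Expanding Nimbus's payoff: 86x_N − 2x_Cx_N − 2x_N².
∂π/∂x_N = 86 − 2x_C − 4x_N = 0, so x_N = 21.5 − 0.5x_C.
At x_C = 13: x_N = 21.5 − 0.5·13 = 15.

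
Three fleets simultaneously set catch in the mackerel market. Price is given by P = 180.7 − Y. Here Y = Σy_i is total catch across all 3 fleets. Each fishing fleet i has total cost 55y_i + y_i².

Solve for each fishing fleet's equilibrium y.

A representative fishing fleet's profit is π_i = y_i(180.7 − Y) − 55y_i − y_i², with Y = y_i + Σ_{j≠i} y_j.
First-order condition: 125.7 − 4y_i − Σ_{j≠i} y_j = 0.
With identical fishing fleets, set every y_j = y: then 125.7 − 4y − 2y = 0, i.e. y = 125.7/6 = 20.95.

20.95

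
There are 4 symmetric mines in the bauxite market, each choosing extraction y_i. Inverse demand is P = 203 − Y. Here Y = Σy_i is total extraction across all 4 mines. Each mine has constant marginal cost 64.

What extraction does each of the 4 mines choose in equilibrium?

A representative mine's profit is π_i = y_i(203 − Y) − 64y_i, with Y = y_i + Σ_{j≠i} y_j.
First-order condition: 139 − 2y_i − Σ_{j≠i} y_j = 0.
With identical mines, set every y_j = y: then 139 − 2y − 3y = 0, i.e. y = 139/5 = 27.8.

27.8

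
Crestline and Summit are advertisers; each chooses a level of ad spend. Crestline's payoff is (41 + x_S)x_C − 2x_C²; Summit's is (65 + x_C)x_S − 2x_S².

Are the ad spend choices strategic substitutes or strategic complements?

strategic complements

Expanding Crestline's payoff: 41x_C + x_Sx_C − 2x_C².
∂π/∂x_C = 41 + x_S − 4x_C = 0, so x_C = 10.25 + 0.25x_S.
The best-response slope dx_C/dx_S = 0.25 > 0: the reaction function is upward-sloping, so the choices are strategic complements.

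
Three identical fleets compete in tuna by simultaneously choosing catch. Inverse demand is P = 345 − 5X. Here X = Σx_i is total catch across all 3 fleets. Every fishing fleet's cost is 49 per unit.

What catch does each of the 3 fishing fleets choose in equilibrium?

A representative fishing fleet's profit is π_i = x_i(345 − 5X) − 49x_i, with X = x_i + Σ_{j≠i} x_j.
First-order condition: 296 − 10x_i − 5Σ_{j≠i} x_j = 0.
With identical fishing fleets, set every x_j = x: then 296 − 10x − 10x = 0, i.e. x = 296/20 = 14.8.

14.8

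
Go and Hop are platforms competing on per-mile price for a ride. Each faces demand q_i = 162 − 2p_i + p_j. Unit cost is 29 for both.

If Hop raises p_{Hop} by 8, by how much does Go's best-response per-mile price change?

2

Go's profit: π = (p_{Go} − 29)(162 − 2p_{Go} + p_{Hop}).
∂π/∂p_{Go} = 220 − 4p_{Go} + p_{Hop} = 0 ⇒ p_{Go} = 55 + 0.25p_{Hop}.
The reaction-function slope is 0.25, so an 8-unit rise in p_{Hop} moves p_{Go} by 0.25 × 8 = 2. Go's best response rises — the actions are strategic complements.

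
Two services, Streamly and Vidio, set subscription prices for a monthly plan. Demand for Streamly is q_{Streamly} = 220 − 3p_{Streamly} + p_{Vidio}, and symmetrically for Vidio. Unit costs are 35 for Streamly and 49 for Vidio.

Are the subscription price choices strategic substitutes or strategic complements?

Streamly's profit: π = (p_{Streamly} − 35)(220 − 3p_{Streamly} + p_{Vidio}).
∂π/∂p_{Streamly} = 325 − 6p_{Streamly} + p_{Vidio} = 0 ⇒ p_{Streamly} = 325/6 + (1/6)p_{Vidio}.
The best-response slope dp_{Streamly}/dp_{Vidio} = 1/6 > 0: the reaction function is upward-sloping, so the choices are strategic complements.

strategic complements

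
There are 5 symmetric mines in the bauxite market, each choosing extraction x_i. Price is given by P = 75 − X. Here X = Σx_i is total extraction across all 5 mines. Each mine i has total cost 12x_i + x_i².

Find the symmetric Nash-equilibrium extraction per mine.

7.875

A representative mine's profit is π_i = x_i(75 − X) − 12x_i − x_i², with X = x_i + Σ_{j≠i} x_j.
First-order condition: 63 − 4x_i − Σ_{j≠i} x_j = 0.
With identical mines, set every x_j = x: then 63 − 4x − 4x = 0, i.e. x = 63/8 = 7.875.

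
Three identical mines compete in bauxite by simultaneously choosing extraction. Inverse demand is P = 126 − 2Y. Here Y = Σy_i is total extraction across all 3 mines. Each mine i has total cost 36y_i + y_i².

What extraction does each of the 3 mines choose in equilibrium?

A representative mine's profit is π_i = y_i(126 − 2Y) − 36y_i − y_i², with Y = y_i + Σ_{j≠i} y_j.
First-order condition: 90 − 6y_i − 2Σ_{j≠i} y_j = 0.
With identical mines, set every y_j = y: then 90 − 6y − 4y = 0, i.e. y = 90/10 = 9.

9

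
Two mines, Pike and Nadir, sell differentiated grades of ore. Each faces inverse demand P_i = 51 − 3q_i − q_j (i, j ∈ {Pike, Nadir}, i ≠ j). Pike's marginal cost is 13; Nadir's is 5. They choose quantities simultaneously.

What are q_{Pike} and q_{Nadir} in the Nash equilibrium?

Mine Pike's profit: π = q_{Pike}(51 − 3q_{Pike} − q_{Nadir}) − 13q_{Pike}.
∂π/∂q_{Pike} = 38 − 6q_{Pike} − q_{Nadir} = 0 ⇒ q_{Pike} = 19/3 − (1/6)q_{Nadir}.
Similarly q_{Nadir} = 23/3 − (1/6)q_{Pike}.
Solving the two reaction functions simultaneously: (1 − (−1/6)(−1/6))q_{Pike} = 19/3 − (1/6)·(23/3), so (35/36)q_{Pike} = 91/18 and q_{Pike} = 5.2.
Then q_{Nadir} = 23/3 − (1/6)·5.2 = 6.8.

5.2, 6.8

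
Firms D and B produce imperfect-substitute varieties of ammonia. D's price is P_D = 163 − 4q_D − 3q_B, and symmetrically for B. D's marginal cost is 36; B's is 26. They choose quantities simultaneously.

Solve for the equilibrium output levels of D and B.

Firm D's profit: π = q_D(163 − 4q_D − 3q_B) − 36q_D.
∂π/∂q_D = 127 − 8q_D − 3q_B = 0 ⇒ q_D = 15.875 − 0.375q_B.
Similarly q_B = 17.125 − 0.375q_D.
Solving the two reaction functions simultaneously: (1 − (−0.375)(−0.375))q_D = 15.875 − 0.375·17.125, so (55/64)q_D = 605/64 and q_D = 11.
Then q_B = 17.125 − 0.375·11 = 13.

11, 13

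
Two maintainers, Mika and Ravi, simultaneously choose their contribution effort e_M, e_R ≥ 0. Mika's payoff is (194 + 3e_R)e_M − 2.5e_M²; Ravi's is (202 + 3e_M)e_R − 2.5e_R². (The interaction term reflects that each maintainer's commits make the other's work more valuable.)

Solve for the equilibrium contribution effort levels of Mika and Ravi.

Expanding Mika's payoff: 194e_M + 3e_Re_M − 2.5e_M².
∂π/∂e_M = 194 + 3e_R − 5e_M = 0, so e_M = 38.8 + 0.6e_R.
Likewise for Ravi: e_R = 40.4 + 0.6e_M.
Solving the two reaction functions simultaneously: (1 − (0.6)(0.6))e_M = 38.8 + 0.6·40.4, so 0.64e_M = 63.04 and e_M = 98.5.
Then e_R = 40.4 + 0.6·98.5 = 99.5.

98.5, 99.5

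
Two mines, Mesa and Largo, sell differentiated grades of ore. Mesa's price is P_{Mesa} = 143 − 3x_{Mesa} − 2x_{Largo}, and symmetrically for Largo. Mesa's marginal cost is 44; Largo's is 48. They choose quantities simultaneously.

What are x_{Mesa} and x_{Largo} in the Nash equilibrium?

Mine Mesa's profit: π = x_{Mesa}(143 − 3x_{Mesa} − 2x_{Largo}) − 44x_{Mesa}.
∂π/∂x_{Mesa} = 99 − 6x_{Mesa} − 2x_{Largo} = 0 ⇒ x_{Mesa} = 16.5 − (1/3)x_{Largo}.
Similarly x_{Largo} = 95/6 − (1/3)x_{Mesa}.
Plugging x_{Largo} into Mesa's best response: x_{Mesa} = 16.5 − (1/3)(95/6 − (1/3)x_{Mesa}) ⇒ (8/9)x_{Mesa} = 101/9, so x_{Mesa} = 12.625.
Then x_{Largo} = 95/6 − (1/3)·12.625 = 11.625.

12.625, 11.625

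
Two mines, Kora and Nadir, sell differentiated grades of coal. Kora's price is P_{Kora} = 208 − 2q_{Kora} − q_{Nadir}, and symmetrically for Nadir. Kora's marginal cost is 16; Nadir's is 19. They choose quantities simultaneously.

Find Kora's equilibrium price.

93.2

Mine Kora's profit: π = q_{Kora}(208 − 2q_{Kora} − q_{Nadir}) − 16q_{Kora}.
∂π/∂q_{Kora} = 192 − 4q_{Kora} − q_{Nadir} = 0 ⇒ q_{Kora} = 48 − 0.25q_{Nadir}.
Similarly q_{Nadir} = 47.25 − 0.25q_{Kora}.
Substituting the second reaction function into the first: q_{Kora} = 48 − 0.25(47.25 − 0.25q_{Kora}), which gives 0.9375q_{Kora} = 36.1875 ⇒ q_{Kora} = 38.6.
Then q_{Nadir} = 47.25 − 0.25·38.6 = 37.6.
P_{Kora} = 208 − 2·38.6 − 37.6 = 93.2.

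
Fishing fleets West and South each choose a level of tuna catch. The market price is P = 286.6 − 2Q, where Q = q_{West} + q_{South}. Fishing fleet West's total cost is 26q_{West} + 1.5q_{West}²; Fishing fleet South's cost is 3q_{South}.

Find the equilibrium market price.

125

Fishing fleet West's profit: π = q_{West}(286.6 − 2(q_{West} + q_{South})) − 26q_{West} − 1.5q_{West}².
∂π/∂q_{West} = 260.6 − 7q_{West} − 2q_{South} = 0, so q_{West} = 1303/35 − (2/7)q_{South}.
For South: ∂π/∂q_{South} = 283.6 − 4q_{South} − 2q_{West} = 0 ⇒ q_{South} = 70.9 − 0.5q_{West}.
Substituting the second reaction function into the first: q_{West} = 1303/35 − (2/7)(70.9 − 0.5q_{West}), which gives (6/7)q_{West} = 594/35 ⇒ q_{West} = 19.8.
Then q_{South} = 70.9 − 0.5·19.8 = 61.
Equilibrium price: P = 286.6 − 2·80.8 = 125.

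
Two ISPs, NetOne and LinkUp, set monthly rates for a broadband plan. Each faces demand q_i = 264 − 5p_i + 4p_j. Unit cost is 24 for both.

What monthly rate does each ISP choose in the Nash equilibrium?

64

NetOne's profit: π = (p_{NetOne} − 24)(264 − 5p_{NetOne} + 4p_{LinkUp}).
∂π/∂p_{NetOne} = 384 − 10p_{NetOne} + 4p_{LinkUp} = 0 ⇒ p_{NetOne} = 38.4 + 0.4p_{LinkUp}.
By symmetry p_{LinkUp} = p_{NetOne}; substituting into the reaction function, 0.6p_{NetOne} = 38.4 and p_{NetOne} = 64.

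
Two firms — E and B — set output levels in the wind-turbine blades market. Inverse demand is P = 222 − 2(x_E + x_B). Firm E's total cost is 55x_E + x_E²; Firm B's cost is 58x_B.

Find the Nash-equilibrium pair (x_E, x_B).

17, 32.5

Firm E's profit: π = x_E(222 − 2(x_E + x_B)) − 55x_E − x_E².
∂π/∂x_E = 167 − 6x_E − 2x_B = 0, so x_E = 167/6 − (1/3)x_B.
For B: ∂π/∂x_B = 164 − 4x_B − 2x_E = 0 ⇒ x_B = 41 − 0.5x_E.
Plugging x_B into E's best response: x_E = 167/6 − (1/3)(41 − 0.5x_E) ⇒ (5/6)x_E = 85/6, so x_E = 17.
Then x_B = 41 − 0.5·17 = 32.5.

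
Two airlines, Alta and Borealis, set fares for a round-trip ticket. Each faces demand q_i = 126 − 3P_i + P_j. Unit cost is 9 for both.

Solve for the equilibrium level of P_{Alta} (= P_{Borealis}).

30.6

Alta's profit: π = (P_{Alta} − 9)(126 − 3P_{Alta} + P_{Borealis}).
∂π/∂P_{Alta} = 153 − 6P_{Alta} + P_{Borealis} = 0 ⇒ P_{Alta} = 25.5 + (1/6)P_{Borealis}.
Setting P_{Alta} = P_{Borealis} in the reaction function: P_{Alta} = 25.5 + (1/6)P_{Alta}, so P_{Alta} = 25.5 / (5/6) = 30.6.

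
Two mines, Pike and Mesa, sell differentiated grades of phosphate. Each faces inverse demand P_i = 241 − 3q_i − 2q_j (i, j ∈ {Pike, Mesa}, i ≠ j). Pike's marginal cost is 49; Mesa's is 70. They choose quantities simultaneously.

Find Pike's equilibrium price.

124.9375

Mine Pike's profit: π = q_{Pike}(241 − 3q_{Pike} − 2q_{Mesa}) − 49q_{Pike}.
∂π/∂q_{Pike} = 192 − 6q_{Pike} − 2q_{Mesa} = 0 ⇒ q_{Pike} = 32 − (1/3)q_{Mesa}.
Similarly q_{Mesa} = 28.5 − (1/3)q_{Pike}.
Solving the two reaction functions simultaneously: (1 − (−1/3)(−1/3))q_{Pike} = 32 − (1/3)·28.5, so (8/9)q_{Pike} = 22.5 and q_{Pike} = 25.3125.
Then q_{Mesa} = 28.5 − (1/3)·25.3125 = 20.0625.
P_{Pike} = 241 − 3·25.3125 − 2·20.0625 = 124.9375.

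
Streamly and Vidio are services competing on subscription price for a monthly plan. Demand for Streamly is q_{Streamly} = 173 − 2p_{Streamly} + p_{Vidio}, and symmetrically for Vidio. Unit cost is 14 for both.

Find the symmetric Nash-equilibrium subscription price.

67

Streamly's profit: π = (p_{Streamly} − 14)(173 − 2p_{Streamly} + p_{Vidio}).
∂π/∂p_{Streamly} = 201 − 4p_{Streamly} + p_{Vidio} = 0 ⇒ p_{Streamly} = 50.25 + 0.25p_{Vidio}.
The game is symmetric, so in equilibrium p_{Vidio} = p_{Streamly}: the reaction function gives 0.75p_{Streamly} = 50.25, hence p_{Streamly} = 67.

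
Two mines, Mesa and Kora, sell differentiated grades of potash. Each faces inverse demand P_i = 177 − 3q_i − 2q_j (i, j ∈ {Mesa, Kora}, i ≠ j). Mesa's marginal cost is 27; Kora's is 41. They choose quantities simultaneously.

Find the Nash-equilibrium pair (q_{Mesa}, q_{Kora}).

Mine Mesa's profit: π = q_{Mesa}(177 − 3q_{Mesa} − 2q_{Kora}) − 27q_{Mesa}.
∂π/∂q_{Mesa} = 150 − 6q_{Mesa} − 2q_{Kora} = 0 ⇒ q_{Mesa} = 25 − (1/3)q_{Kora}.
Similarly q_{Kora} = 68/3 − (1/3)q_{Mesa}.
Plugging q_{Kora} into Mesa's best response: q_{Mesa} = 25 − (1/3)(68/3 − (1/3)q_{Mesa}) ⇒ (8/9)q_{Mesa} = 157/9, so q_{Mesa} = 19.625.
Then q_{Kora} = 68/3 − (1/3)·19.625 = 16.125.

19.625, 16.125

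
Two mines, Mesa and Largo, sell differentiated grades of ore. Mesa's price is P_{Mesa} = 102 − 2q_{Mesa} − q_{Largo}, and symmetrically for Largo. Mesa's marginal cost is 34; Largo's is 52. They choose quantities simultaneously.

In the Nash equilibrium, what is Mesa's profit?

438.08

Mine Mesa's profit: π = q_{Mesa}(102 − 2q_{Mesa} − q_{Largo}) − 34q_{Mesa}.
∂π/∂q_{Mesa} = 68 − 4q_{Mesa} − q_{Largo} = 0 ⇒ q_{Mesa} = 17 − 0.25q_{Largo}.
Similarly q_{Largo} = 12.5 − 0.25q_{Mesa}.
Solving the two reaction functions simultaneously: (1 − (−0.25)(−0.25))q_{Mesa} = 17 − 0.25·12.5, so 0.9375q_{Mesa} = 13.875 and q_{Mesa} = 14.8.
Then q_{Largo} = 12.5 − 0.25·14.8 = 8.8.
P_{Mesa} = 102 − 2·14.8 − 8.8 = 63.6.
Profit = (63.6 − 34)·14.8 = 438.08.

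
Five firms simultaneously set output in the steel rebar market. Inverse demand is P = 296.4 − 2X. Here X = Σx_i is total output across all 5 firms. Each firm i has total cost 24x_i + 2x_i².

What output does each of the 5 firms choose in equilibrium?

A representative firm's profit is π_i = x_i(296.4 − 2X) − 24x_i − 2x_i², with X = x_i + Σ_{j≠i} x_j.
First-order condition: 272.4 − 8x_i − 2Σ_{j≠i} x_j = 0.
With identical firms, set every x_j = x: then 272.4 − 8x − 8x = 0, i.e. x = 272.4/16 = 17.025.

17.025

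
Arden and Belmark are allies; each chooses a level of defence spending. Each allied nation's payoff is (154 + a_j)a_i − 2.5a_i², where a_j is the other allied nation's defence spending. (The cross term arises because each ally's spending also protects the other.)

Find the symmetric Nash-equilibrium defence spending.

Arden's payoff is (154 + a_B)a_A − 2.5a_A².
∂π/∂a_A = 154 + a_B − 5a_A = 0, so a_A = 30.8 + 0.2a_B.
The game is symmetric, so in equilibrium a_B = a_A: the reaction function gives 0.8a_A = 30.8, hence a_A = 38.5.

38.5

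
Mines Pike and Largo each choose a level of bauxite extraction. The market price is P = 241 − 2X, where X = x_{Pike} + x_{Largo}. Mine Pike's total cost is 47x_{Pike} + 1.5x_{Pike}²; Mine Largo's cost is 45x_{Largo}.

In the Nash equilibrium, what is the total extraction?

Mine Pike's profit: π = x_{Pike}(241 − 2(x_{Pike} + x_{Largo})) − 47x_{Pike} − 1.5x_{Pike}².
∂π/∂x_{Pike} = 194 − 7x_{Pike} − 2x_{Largo} = 0, so x_{Pike} = 194/7 − (2/7)x_{Largo}.
For Largo: ∂π/∂x_{Largo} = 196 − 4x_{Largo} − 2x_{Pike} = 0 ⇒ x_{Largo} = 49 − 0.5x_{Pike}.
Solving the two reaction functions simultaneously: (1 − (−2/7)(−0.5))x_{Pike} = 194/7 − (2/7)·49, so (6/7)x_{Pike} = 96/7 and x_{Pike} = 16.
Then x_{Largo} = 49 − 0.5·16 = 41.
Total extraction: 16 + 41 = 57.

57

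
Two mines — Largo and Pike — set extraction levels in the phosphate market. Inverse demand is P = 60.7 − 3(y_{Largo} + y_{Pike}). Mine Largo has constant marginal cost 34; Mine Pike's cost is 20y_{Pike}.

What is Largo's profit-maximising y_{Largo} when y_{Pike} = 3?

2.95

Mine Largo's profit: π = y_{Largo}(60.7 − 3(y_{Largo} + y_{Pike})) − 34y_{Largo}.
∂π/∂y_{Largo} = 26.7 − 6y_{Largo} − 3y_{Pike} = 0, so y_{Largo} = 4.45 − 0.5y_{Pike}.
At y_{Pike} = 3: y_{Largo} = 4.45 − 0.5·3 = 2.95.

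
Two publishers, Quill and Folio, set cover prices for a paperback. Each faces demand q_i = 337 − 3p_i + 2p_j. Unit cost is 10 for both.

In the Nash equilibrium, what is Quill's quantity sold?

Quill's profit: π = (p_{Quill} − 10)(337 − 3p_{Quill} + 2p_{Folio}).
∂π/∂p_{Quill} = 367 − 6p_{Quill} + 2p_{Folio} = 0 ⇒ p_{Quill} = 367/6 + (1/3)p_{Folio}.
Setting p_{Quill} = p_{Folio} in the reaction function: p_{Quill} = 367/6 + (1/3)p_{Quill}, so p_{Quill} = (367/6) / (2/3) = 91.75.
q_{Quill} = 337 − 3·91.75 + 2·91.75 = 245.25.

245.25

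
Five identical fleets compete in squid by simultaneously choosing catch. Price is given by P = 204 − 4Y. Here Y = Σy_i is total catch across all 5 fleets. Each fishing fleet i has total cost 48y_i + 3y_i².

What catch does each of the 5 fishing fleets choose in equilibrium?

5.2

A representative fishing fleet's profit is π_i = y_i(204 − 4Y) − 48y_i − 3y_i², with Y = y_i + Σ_{j≠i} y_j.
First-order condition: 156 − 14y_i − 4Σ_{j≠i} y_j = 0.
Imposing symmetry (y_j = y for all j) turns Σ_{j≠i} y_j into 4y, so 156 = 30y and y = 5.2.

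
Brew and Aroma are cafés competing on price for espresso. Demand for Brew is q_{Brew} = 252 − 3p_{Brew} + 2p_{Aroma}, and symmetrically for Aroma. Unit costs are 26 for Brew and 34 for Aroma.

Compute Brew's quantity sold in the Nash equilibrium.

174

Brew's profit: π = (p_{Brew} − 26)(252 − 3p_{Brew} + 2p_{Aroma}).
∂π/∂p_{Brew} = 330 − 6p_{Brew} + 2p_{Aroma} = 0 ⇒ p_{Brew} = 55 + (1/3)p_{Aroma}.
Similarly p_{Aroma} = 59 + (1/3)p_{Brew}.
Plugging p_{Aroma} into Brew's best response: p_{Brew} = 55 + (1/3)(59 + (1/3)p_{Brew}) ⇒ (8/9)p_{Brew} = 224/3, so p_{Brew} = 84.
Then p_{Aroma} = 59 + (1/3)·84 = 87.
q_{Brew} = 252 − 3·84 + 2·87 = 174.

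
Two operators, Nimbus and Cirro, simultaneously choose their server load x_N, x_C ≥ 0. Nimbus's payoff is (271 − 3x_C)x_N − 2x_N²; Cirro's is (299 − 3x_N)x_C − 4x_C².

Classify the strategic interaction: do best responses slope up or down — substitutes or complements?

Expanding Nimbus's payoff: 271x_N − 3x_Cx_N − 2x_N².
∂π/∂x_N = 271 − 3x_C − 4x_N = 0, so x_N = 67.75 − 0.75x_C.
The best-response slope dx_N/dx_C = −0.75 < 0: the reaction function is downward-sloping, so the choices are strategic substitutes.

strategic substitutes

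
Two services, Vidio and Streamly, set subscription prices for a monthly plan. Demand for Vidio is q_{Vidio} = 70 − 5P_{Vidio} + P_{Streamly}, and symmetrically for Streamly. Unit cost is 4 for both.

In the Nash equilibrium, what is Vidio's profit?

Vidio's profit: π = (P_{Vidio} − 4)(70 − 5P_{Vidio} + P_{Streamly}).
∂π/∂P_{Vidio} = 90 − 10P_{Vidio} + P_{Streamly} = 0 ⇒ P_{Vidio} = 9 + 0.1P_{Streamly}.
By symmetry P_{Streamly} = P_{Vidio}; substituting into the reaction function, 0.9P_{Vidio} = 9 and P_{Vidio} = 10.
q_{Vidio} = 70 − 5·10 + 10 = 30.
Profit = (10 − 4)·30 = 180.

180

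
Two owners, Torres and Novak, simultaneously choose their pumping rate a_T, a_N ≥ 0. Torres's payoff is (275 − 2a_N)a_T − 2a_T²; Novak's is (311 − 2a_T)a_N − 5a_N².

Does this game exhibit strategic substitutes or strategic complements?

Expanding Torres's payoff: 275a_T − 2a_Na_T − 2a_T².
∂π/∂a_T = 275 − 2a_N − 4a_T = 0, so a_T = 68.75 − 0.5a_N.
The best-response slope da_T/da_N = −0.5 < 0: the reaction function is downward-sloping, so the choices are strategic substitutes.

strategic substitutes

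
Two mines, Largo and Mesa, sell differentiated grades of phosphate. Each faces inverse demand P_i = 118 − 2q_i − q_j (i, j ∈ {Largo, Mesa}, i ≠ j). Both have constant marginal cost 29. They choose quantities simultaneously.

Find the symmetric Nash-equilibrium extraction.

Mine Largo's profit: π = q_{Largo}(118 − 2q_{Largo} − q_{Mesa}) − 29q_{Largo}.
∂π/∂q_{Largo} = 89 − 4q_{Largo} − q_{Mesa} = 0 ⇒ q_{Largo} = 22.25 − 0.25q_{Mesa}.
The game is symmetric, so in equilibrium q_{Mesa} = q_{Largo}: the reaction function gives 1.25q_{Largo} = 22.25, hence q_{Largo} = 17.8.

17.8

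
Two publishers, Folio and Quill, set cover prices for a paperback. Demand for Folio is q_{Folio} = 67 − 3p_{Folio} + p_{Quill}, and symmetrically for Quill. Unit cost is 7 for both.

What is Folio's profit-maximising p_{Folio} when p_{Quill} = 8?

16

Folio's profit: π = (p_{Folio} − 7)(67 − 3p_{Folio} + p_{Quill}).
∂π/∂p_{Folio} = 88 − 6p_{Folio} + p_{Quill} = 0 ⇒ p_{Folio} = 44/3 + (1/6)p_{Quill}.
At p_{Quill} = 8: p_{Folio} = 44/3 + (1/6)·8 = 16.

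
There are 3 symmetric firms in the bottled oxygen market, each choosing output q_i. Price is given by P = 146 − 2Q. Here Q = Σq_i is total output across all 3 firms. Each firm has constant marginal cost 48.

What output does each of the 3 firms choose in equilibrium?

12.25

A representative firm's profit is π_i = q_i(146 − 2Q) − 48q_i, with Q = q_i + Σ_{j≠i} q_j.
First-order condition: 98 − 4q_i − 2Σ_{j≠i} q_j = 0.
In a symmetric equilibrium every firm chooses the same q, so Σ_{j≠i} q_j = 2q. The condition becomes 98 − 8q = 0, giving q = 98/8 = 12.25.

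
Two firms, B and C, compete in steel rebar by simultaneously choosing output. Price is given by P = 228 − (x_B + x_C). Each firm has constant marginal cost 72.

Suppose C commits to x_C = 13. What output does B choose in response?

71.5

Firm B's profit: π = x_B(228 − (x_B + x_C)) − 72x_B.
∂π/∂x_B = 156 − 2x_B − x_C = 0, so x_B = 78 − 0.5x_C.
At x_C = 13: x_B = 78 − 0.5·13 = 71.5.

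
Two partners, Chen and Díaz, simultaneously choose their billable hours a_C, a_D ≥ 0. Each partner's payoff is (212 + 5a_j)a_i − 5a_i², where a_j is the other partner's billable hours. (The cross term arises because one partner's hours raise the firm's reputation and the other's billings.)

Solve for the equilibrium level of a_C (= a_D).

Chen's payoff is (212 + 5a_D)a_C − 5a_C².
∂π/∂a_C = 212 + 5a_D − 10a_C = 0, so a_C = 21.2 + 0.5a_D.
The game is symmetric, so in equilibrium a_D = a_C: the reaction function gives 0.5a_C = 21.2, hence a_C = 42.4.

42.4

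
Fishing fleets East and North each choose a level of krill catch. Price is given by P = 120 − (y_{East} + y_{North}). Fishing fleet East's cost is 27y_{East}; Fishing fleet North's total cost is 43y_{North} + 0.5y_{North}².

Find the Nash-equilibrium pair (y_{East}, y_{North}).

40.4, 12.2

Fishing fleet East's profit: π = y_{East}(120 − (y_{East} + y_{North})) − 27y_{East}.
∂π/∂y_{East} = 93 − 2y_{East} − y_{North} = 0, so y_{East} = 46.5 − 0.5y_{North}.
For North: ∂π/∂y_{North} = 77 − 3y_{North} − y_{East} = 0 ⇒ y_{North} = 77/3 − (1/3)y_{East}.
Substituting the second reaction function into the first: y_{East} = 46.5 − 0.5(77/3 − (1/3)y_{East}), which gives (5/6)y_{East} = 101/3 ⇒ y_{East} = 40.4.
Then y_{North} = 77/3 − (1/3)·40.4 = 12.2.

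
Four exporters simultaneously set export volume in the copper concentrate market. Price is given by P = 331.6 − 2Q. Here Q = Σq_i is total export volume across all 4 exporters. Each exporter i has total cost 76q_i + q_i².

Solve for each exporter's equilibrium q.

A representative exporter's profit is π_i = q_i(331.6 − 2Q) − 76q_i − q_i², with Q = q_i + Σ_{j≠i} q_j.
First-order condition: 255.6 − 6q_i − 2Σ_{j≠i} q_j = 0.
With identical exporters, set every q_j = q: then 255.6 − 6q − 6q = 0, i.e. q = 255.6/12 = 21.3.

21.3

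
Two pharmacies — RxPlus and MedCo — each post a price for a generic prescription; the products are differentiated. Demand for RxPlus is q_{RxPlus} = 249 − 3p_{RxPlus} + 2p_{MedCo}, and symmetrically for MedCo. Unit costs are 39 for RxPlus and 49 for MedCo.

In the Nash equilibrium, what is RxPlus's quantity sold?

163.125

RxPlus's profit: π = (p_{RxPlus} − 39)(249 − 3p_{RxPlus} + 2p_{MedCo}).
∂π/∂p_{RxPlus} = 366 − 6p_{RxPlus} + 2p_{MedCo} = 0 ⇒ p_{RxPlus} = 61 + (1/3)p_{MedCo}.
Similarly p_{MedCo} = 66 + (1/3)p_{RxPlus}.
Solving the two reaction functions simultaneously: (1 − (1/3)(1/3))p_{RxPlus} = 61 + (1/3)·66, so (8/9)p_{RxPlus} = 83 and p_{RxPlus} = 93.375.
Then p_{MedCo} = 66 + (1/3)·93.375 = 97.125.
q_{RxPlus} = 249 − 3·93.375 + 2·97.125 = 163.125.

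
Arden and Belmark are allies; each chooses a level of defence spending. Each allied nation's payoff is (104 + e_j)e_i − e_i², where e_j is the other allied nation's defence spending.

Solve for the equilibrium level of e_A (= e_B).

Arden's payoff is (104 + e_B)e_A − e_A².
∂π/∂e_A = 104 + e_B − 2e_A = 0, so e_A = 52 + 0.5e_B.
The game is symmetric, so in equilibrium e_B = e_A: the reaction function gives 0.5e_A = 52, hence e_A = 104.

104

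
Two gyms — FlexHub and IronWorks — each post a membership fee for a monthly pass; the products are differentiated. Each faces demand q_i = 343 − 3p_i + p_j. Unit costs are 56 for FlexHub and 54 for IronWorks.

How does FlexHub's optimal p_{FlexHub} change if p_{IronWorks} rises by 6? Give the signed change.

FlexHub's profit: π = (p_{FlexHub} − 56)(343 − 3p_{FlexHub} + p_{IronWorks}).
∂π/∂p_{FlexHub} = 511 − 6p_{FlexHub} + p_{IronWorks} = 0 ⇒ p_{FlexHub} = 511/6 + (1/6)p_{IronWorks}.
The reaction-function slope is 1/6, so a 6-unit rise in p_{IronWorks} moves p_{FlexHub} by 1/6 × 6 = 1. FlexHub's best response rises — the actions are strategic complements.

1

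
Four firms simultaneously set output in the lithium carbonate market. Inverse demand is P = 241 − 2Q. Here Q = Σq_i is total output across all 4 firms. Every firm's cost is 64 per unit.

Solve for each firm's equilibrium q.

A representative firm's profit is π_i = q_i(241 − 2Q) − 64q_i, with Q = q_i + Σ_{j≠i} q_j.
First-order condition: 177 − 4q_i − 2Σ_{j≠i} q_j = 0.
In a symmetric equilibrium every firm chooses the same q, so Σ_{j≠i} q_j = 3q. The condition becomes 177 − 10q = 0, giving q = 177/10 = 17.7.

17.7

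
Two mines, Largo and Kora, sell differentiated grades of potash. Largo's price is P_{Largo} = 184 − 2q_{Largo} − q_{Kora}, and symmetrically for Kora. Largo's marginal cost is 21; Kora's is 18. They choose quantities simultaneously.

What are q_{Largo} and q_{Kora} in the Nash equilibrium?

Mine Largo's profit: π = q_{Largo}(184 − 2q_{Largo} − q_{Kora}) − 21q_{Largo}.
∂π/∂q_{Largo} = 163 − 4q_{Largo} − q_{Kora} = 0 ⇒ q_{Largo} = 40.75 − 0.25q_{Kora}.
Similarly q_{Kora} = 41.5 − 0.25q_{Largo}.
Plugging q_{Kora} into Largo's best response: q_{Largo} = 40.75 − 0.25(41.5 − 0.25q_{Largo}) ⇒ 0.9375q_{Largo} = 30.375, so q_{Largo} = 32.4.
Then q_{Kora} = 41.5 − 0.25·32.4 = 33.4.

32.4, 33.4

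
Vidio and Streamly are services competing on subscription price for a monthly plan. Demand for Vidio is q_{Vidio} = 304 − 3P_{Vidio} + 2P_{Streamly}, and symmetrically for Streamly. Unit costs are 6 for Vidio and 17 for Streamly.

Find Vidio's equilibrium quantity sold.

229.6875

Vidio's profit: π = (P_{Vidio} − 6)(304 − 3P_{Vidio} + 2P_{Streamly}).
∂π/∂P_{Vidio} = 322 − 6P_{Vidio} + 2P_{Streamly} = 0 ⇒ P_{Vidio} = 161/3 + (1/3)P_{Streamly}.
Similarly P_{Streamly} = 355/6 + (1/3)P_{Vidio}.
Substituting the second reaction function into the first: P_{Vidio} = 161/3 + (1/3)(355/6 + (1/3)P_{Vidio}), which gives (8/9)P_{Vidio} = 1321/18 ⇒ P_{Vidio} = 82.5625.
Then P_{Streamly} = 355/6 + (1/3)·82.5625 = 86.6875.
q_{Vidio} = 304 − 3·82.5625 + 2·86.6875 = 229.6875.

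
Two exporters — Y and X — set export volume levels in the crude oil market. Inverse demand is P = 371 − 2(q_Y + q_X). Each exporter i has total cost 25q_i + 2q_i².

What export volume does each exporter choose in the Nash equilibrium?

34.6

Exporter Y's profit: π = q_Y(371 − 2(q_Y + q_X)) − 25q_Y − 2q_Y².
∂π/∂q_Y = 346 − 8q_Y − 2q_X = 0, so q_Y = 43.25 − 0.25q_X.
Setting q_Y = q_X in the reaction function: q_Y = 43.25 − 0.25q_Y, so q_Y = 43.25 / 1.25 = 34.6.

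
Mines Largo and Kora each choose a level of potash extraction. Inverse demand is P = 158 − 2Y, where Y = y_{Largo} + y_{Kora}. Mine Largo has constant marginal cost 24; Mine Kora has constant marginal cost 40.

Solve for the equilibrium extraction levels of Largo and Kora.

Mine Largo's profit: π = y_{Largo}(158 − 2(y_{Largo} + y_{Kora})) − 24y_{Largo}.
∂π/∂y_{Largo} = 134 − 4y_{Largo} − 2y_{Kora} = 0, so y_{Largo} = 33.5 − 0.5y_{Kora}.
By the same steps for Kora: y_{Kora} = 29.5 − 0.5y_{Largo}.
Plugging y_{Kora} into Largo's best response: y_{Largo} = 33.5 − 0.5(29.5 − 0.5y_{Largo}) ⇒ 0.75y_{Largo} = 18.75, so y_{Largo} = 25.
Then y_{Kora} = 29.5 − 0.5·25 = 17.

25, 17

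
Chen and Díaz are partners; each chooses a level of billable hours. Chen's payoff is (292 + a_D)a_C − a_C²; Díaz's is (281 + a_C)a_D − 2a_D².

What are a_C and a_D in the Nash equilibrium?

Expanding Chen's payoff: 292a_C + a_Da_C − a_C².
∂π/∂a_C = 292 + a_D − 2a_C = 0, so a_C = 146 + 0.5a_D.
Likewise for Díaz: a_D = 70.25 + 0.25a_C.
Solving the two reaction functions simultaneously: (1 − (0.5)(0.25))a_C = 146 + 0.5·70.25, so 0.875a_C = 181.125 and a_C = 207.
Then a_D = 70.25 + 0.25·207 = 122.

207, 122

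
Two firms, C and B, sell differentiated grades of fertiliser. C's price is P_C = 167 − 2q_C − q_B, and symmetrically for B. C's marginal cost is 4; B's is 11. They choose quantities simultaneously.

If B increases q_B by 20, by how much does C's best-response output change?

-5

Firm C's profit: π = q_C(167 − 2q_C − q_B) − 4q_C.
∂π/∂q_C = 163 − 4q_C − q_B = 0 ⇒ q_C = 40.75 − 0.25q_B.
The reaction-function slope is −0.25, so a 20-unit rise in q_B moves q_C by −0.25 × 20 = −5. C's best response falls — the actions are strategic substitutes.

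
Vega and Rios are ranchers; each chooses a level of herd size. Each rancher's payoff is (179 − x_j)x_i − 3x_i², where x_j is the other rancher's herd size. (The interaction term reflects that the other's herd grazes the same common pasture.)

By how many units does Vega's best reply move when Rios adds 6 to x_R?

-1

Vega's payoff is (179 − x_R)x_V − 3x_V².
∂π/∂x_V = 179 − x_R − 6x_V = 0, so x_V = 179/6 − (1/6)x_R.
The reaction-function slope is −1/6, so a 6-unit rise in x_R moves x_V by −1/6 × 6 = −1. Vega's best response falls — the actions are strategic substitutes.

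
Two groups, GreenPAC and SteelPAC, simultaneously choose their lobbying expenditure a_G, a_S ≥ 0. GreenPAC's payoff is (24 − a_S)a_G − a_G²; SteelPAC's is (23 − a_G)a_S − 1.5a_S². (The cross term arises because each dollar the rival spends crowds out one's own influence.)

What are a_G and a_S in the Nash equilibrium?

9.8, 4.4

Expanding GreenPAC's payoff: 24a_G − a_Sa_G − a_G².
∂π/∂a_G = 24 − a_S − 2a_G = 0, so a_G = 12 − 0.5a_S.
Likewise for SteelPAC: a_S = 23/3 − (1/3)a_G.
Solving the two reaction functions simultaneously: (1 − (−0.5)(−1/3))a_G = 12 − 0.5·(23/3), so (5/6)a_G = 49/6 and a_G = 9.8.
Then a_S = 23/3 − (1/3)·9.8 = 4.4.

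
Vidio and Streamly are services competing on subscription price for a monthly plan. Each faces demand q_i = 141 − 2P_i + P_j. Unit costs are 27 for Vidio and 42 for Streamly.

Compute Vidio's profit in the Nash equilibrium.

3200

Vidio's profit: π = (P_{Vidio} − 27)(141 − 2P_{Vidio} + P_{Streamly}).
∂π/∂P_{Vidio} = 195 − 4P_{Vidio} + P_{Streamly} = 0 ⇒ P_{Vidio} = 48.75 + 0.25P_{Streamly}.
Similarly P_{Streamly} = 56.25 + 0.25P_{Vidio}.
Plugging P_{Streamly} into Vidio's best response: P_{Vidio} = 48.75 + 0.25(56.25 + 0.25P_{Vidio}) ⇒ 0.9375P_{Vidio} = 62.8125, so P_{Vidio} = 67.
Then P_{Streamly} = 56.25 + 0.25·67 = 73.
q_{Vidio} = 141 − 2·67 + 73 = 80.
Profit = (67 − 27)·80 = 3200.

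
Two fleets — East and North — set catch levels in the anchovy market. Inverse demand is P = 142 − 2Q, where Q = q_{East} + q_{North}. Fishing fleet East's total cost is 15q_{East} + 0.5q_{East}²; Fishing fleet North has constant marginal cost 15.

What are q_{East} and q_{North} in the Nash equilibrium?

15.875, 23.8125

Fishing fleet East's profit: π = q_{East}(142 − 2(q_{East} + q_{North})) − 15q_{East} − 0.5q_{East}².
∂π/∂q_{East} = 127 − 5q_{East} − 2q_{North} = 0, so q_{East} = 25.4 − 0.4q_{North}.
For North: ∂π/∂q_{North} = 127 − 4q_{North} − 2q_{East} = 0 ⇒ q_{North} = 31.75 − 0.5q_{East}.
Substituting the second reaction function into the first: q_{East} = 25.4 − 0.4(31.75 − 0.5q_{East}), which gives 0.8q_{East} = 12.7 ⇒ q_{East} = 15.875.
Then q_{North} = 31.75 − 0.5·15.875 = 23.8125.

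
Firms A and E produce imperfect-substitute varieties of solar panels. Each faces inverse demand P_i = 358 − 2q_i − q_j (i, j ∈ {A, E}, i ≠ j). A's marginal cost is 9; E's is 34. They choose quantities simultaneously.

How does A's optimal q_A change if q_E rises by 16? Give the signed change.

-4

Firm A's profit: π = q_A(358 − 2q_A − q_E) − 9q_A.
∂π/∂q_A = 349 − 4q_A − q_E = 0 ⇒ q_A = 87.25 − 0.25q_E.
The reaction-function slope is −0.25, so a 16-unit rise in q_E moves q_A by −0.25 × 16 = −4. A's best response falls — the actions are strategic substitutes.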